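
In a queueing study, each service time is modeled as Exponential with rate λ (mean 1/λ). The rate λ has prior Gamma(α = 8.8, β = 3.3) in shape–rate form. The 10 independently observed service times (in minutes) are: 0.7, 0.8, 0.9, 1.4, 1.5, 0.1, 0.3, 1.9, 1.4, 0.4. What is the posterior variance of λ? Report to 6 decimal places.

With a Gamma(shape α, rate β) prior on the exponential rate λ, the posterior after n observations with total T = Σxᵢ is Gamma(α+n, β+T).
Sum of observations T = 9.4 minutes; n = 10.
Posterior: Gamma(8.8+10, 3.3+9.4) = Gamma(18.8, 12.7).
Var = α/β² = 0.116560.

0.116560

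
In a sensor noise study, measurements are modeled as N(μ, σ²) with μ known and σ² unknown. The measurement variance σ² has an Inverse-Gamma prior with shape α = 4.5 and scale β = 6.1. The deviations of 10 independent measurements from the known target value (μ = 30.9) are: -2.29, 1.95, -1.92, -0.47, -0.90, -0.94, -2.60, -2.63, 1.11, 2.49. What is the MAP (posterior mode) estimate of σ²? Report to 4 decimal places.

With known mean μ and an Inverse-Gamma(α, β) prior on σ², the Normal likelihood is conjugate: posterior is Inv-Gamma(α + n/2, β + Σ(xᵢ−μ)²/2).
Σ(xᵢ−μ)² = (-2.29)² + (1.95)² + (-1.92)² + (-0.47)² + (-0.90)² + (-0.94)² + (-2.60)² + (-2.63)² + (1.11)² + (2.49)² = 35.7566.
Posterior: Inv-Gamma(4.5 + 10/2, 6.1 + 35.7566/2) = Inv-Gamma(9.50, 23.97830).
Mode = β/(α+1) = 23.97830/10.50 = 2.2836.

2.2836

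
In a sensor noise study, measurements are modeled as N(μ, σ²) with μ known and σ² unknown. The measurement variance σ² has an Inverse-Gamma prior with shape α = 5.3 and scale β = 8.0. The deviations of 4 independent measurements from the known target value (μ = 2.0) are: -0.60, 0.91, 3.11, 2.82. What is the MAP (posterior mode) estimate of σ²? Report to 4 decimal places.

With known mean μ and an Inverse-Gamma(α, β) prior on σ², the Normal likelihood is conjugate: posterior is Inv-Gamma(α + n/2, β + Σ(xᵢ−μ)²/2).
Σ(xᵢ−μ)² = (-0.60)² + (0.91)² + (3.11)² + (2.82)² = 18.8126.
Posterior: Inv-Gamma(5.3 + 4/2, 8.0 + 18.8126/2) = Inv-Gamma(7.30, 17.40630).
Mode = β/(α+1) = 17.40630/8.30 = 2.0971.

2.0971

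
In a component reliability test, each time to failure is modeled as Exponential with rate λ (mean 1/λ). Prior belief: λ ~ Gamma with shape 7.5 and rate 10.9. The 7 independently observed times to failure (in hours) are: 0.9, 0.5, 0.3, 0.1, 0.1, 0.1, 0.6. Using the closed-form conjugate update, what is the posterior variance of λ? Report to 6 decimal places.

0.079561

With a Gamma(shape α, rate β) prior on the exponential rate λ, the posterior after n observations with total T = Σxᵢ is Gamma(α+n, β+T).
Sum of observations T = 2.6 hours; n = 7.
Posterior: Gamma(7.5+7, 10.9+2.6) = Gamma(14.5, 13.5).
Var = α/β² = 0.079561.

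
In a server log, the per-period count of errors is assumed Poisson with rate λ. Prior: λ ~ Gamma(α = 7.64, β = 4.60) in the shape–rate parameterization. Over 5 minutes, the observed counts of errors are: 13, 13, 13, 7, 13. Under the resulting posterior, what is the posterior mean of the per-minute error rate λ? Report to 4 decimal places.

6.9417

With a Gamma(shape α, rate β) prior, the Poisson likelihood is conjugate: the posterior is Gamma(α + ΣXᵢ, β + n).
Sum of counts S = 59 over n = 5 minutes.
Posterior: Gamma(α+S, β+n) = Gamma(7.64+59, 4.60+5) = Gamma(66.64, 9.60).
Posterior mean = α/β = 66.64/9.60 = 6.9417.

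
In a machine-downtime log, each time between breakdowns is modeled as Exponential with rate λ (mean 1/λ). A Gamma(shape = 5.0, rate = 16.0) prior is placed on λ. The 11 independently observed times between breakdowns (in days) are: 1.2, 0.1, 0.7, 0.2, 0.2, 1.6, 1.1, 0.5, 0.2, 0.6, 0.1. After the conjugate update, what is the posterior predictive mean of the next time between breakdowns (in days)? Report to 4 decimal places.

1.5000

With a Gamma(shape α, rate β) prior on the exponential rate λ, the posterior after n observations with total T = Σxᵢ is Gamma(α+n, β+T).
Sum of observations T = 6.5 days; n = 11.
Posterior: Gamma(5.0+11, 16.0+6.5) = Gamma(16.0, 22.5).
The predictive distribution for the next observation is Lomax; its mean is β/(α−1) = 22.5/15.0 = 1.5000.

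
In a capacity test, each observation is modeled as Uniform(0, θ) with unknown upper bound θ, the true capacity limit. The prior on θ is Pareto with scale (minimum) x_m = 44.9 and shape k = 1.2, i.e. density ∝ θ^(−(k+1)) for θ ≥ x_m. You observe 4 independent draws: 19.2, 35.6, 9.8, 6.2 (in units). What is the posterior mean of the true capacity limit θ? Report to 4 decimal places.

A Pareto(scale x_m, shape k) prior on the upper bound θ of Uniform(0, θ) is conjugate: posterior is Pareto(max(x_m, max xᵢ), k + n).
Sample maximum = 35.6; prior scale x_m = 44.9 → posterior scale = max = 44.9.
Posterior shape = 1.2 + 4 = 5.2.
E[θ|data] = k·x_m/(k−1) = 5.2·44.9/4.2 = 55.5905.

55.5905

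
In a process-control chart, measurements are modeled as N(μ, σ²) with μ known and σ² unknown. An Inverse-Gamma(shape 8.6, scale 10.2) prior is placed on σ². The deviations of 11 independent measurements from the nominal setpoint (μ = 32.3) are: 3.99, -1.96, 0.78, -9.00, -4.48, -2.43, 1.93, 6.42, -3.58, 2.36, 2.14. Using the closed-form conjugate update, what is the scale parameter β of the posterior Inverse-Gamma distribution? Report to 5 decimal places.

With known mean μ and an Inverse-Gamma(α, β) prior on σ², the Normal likelihood is conjugate: posterior is Inv-Gamma(α + n/2, β + Σ(xᵢ−μ)²/2).
Σ(xᵢ−μ)² = (3.99)² + (-1.96)² + (0.78)² + (-9.00)² + (-4.48)² + (-2.43)² + (1.93)² + (6.42)² + (-3.58)² + (2.36)² + (2.14)² = 195.2523.
Posterior: Inv-Gamma(8.6 + 11/2, 10.2 + 195.2523/2) = Inv-Gamma(14.10, 107.82615).
Posterior β = 107.82615.

107.82615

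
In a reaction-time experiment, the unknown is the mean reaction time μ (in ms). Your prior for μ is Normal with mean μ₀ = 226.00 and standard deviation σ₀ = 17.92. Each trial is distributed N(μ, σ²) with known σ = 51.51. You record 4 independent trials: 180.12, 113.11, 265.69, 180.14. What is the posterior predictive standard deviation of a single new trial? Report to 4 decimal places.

53.5692

For Normal data with known variance σ², a Normal(μ₀, σ₀²) prior on μ is conjugate. Posterior precision = 1/σ₀² + n/σ²; posterior mean is the precision-weighted average of μ₀ and x̄.
σ₀² = 17.92² = 321.1264, σ² = 51.51² = 2653.2801; σ² + n·σ₀² = 2653.2801 + 4·321.1264 = 3937.7857.
Posterior precision = 1/σ₀² + n/σ² = 1/321.1264 + 4/2653.2801 = (σ² + n·σ₀²)/(σ₀²σ²) = 3937.7857/(321.1264·2653.2801); posterior variance σₙ² = σ₀²σ²/(σ² + n·σ₀²) = 321.1264·2653.2801/3937.7857 = 216.374976.
Predictive variance for one new observation = σₙ² + σ² = 321.1264·2653.2801/3937.7857 + 2653.2801 = σ²·(σ₀² + 3937.7857)/3937.7857 = 2653.2801·4258.9121/3937.7857 = 2869.655076; SD = √(2653.2801·4258.9121/3937.7857) = 53.5692.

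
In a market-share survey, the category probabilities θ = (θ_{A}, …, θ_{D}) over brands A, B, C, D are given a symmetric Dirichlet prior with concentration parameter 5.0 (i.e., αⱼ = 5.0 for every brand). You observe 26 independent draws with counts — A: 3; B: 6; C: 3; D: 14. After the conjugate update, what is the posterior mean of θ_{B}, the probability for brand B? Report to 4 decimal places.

0.2391

The Dirichlet prior is conjugate to the Multinomial likelihood: each posterior αⱼ = prior αⱼ + observed count nⱼ.
Posterior concentration: (8.0, 11.0, 8.0, 19.0), total = 46.0.
E[θ_{B}|data] = α_{B}/Σα = 11.0/46.0 = 0.2391.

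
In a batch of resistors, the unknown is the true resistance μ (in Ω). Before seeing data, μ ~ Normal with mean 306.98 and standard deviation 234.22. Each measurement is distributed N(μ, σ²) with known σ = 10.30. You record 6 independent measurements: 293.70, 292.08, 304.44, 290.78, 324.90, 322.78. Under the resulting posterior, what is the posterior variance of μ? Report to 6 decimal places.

17.675970

For Normal data with known variance σ², a Normal(μ₀, σ₀²) prior on μ is conjugate. Posterior precision = 1/σ₀² + n/σ²; posterior mean is the precision-weighted average of μ₀ and x̄.
σ₀² = 234.22² = 54859.0084, σ² = 10.30² = 106.09; σ² + n·σ₀² = 106.09 + 6·54859.0084 = 329260.1404.
Posterior precision = 1/σ₀² + n/σ² = 1/54859.0084 + 6/106.09 = (σ² + n·σ₀²)/(σ₀²σ²) = 329260.1404/(54859.0084·106.09); posterior variance σₙ² = σ₀²σ²/(σ² + n·σ₀²) = 54859.0084·106.09/329260.1404 = 17.675970.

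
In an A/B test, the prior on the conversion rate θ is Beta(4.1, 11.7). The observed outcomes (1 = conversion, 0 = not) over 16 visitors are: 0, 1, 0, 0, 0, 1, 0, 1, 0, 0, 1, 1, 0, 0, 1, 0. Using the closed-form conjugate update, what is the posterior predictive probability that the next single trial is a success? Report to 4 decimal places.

0.3176

The Beta prior is conjugate to a Binomial/Bernoulli likelihood; the update adds successes to α and failures to β.
Posterior: Beta(α+k, β+n−k) = Beta(4.1+6, 11.7+10) = Beta(10.1, 21.7).
For a single future Bernoulli trial, P(success | data) = α/(α+β) = 0.3176.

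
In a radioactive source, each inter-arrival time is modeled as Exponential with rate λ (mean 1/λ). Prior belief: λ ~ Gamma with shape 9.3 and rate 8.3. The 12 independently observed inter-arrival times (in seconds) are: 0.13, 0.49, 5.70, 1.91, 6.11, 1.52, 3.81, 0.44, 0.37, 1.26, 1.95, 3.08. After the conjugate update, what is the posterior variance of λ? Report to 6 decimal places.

0.017318

With a Gamma(shape α, rate β) prior on the exponential rate λ, the posterior after n observations with total T = Σxᵢ is Gamma(α+n, β+T).
Sum of observations T = 26.77 seconds; n = 12.
Posterior: Gamma(9.3+12, 8.3+26.77) = Gamma(21.3, 35.07).
Var = α/β² = 0.017318.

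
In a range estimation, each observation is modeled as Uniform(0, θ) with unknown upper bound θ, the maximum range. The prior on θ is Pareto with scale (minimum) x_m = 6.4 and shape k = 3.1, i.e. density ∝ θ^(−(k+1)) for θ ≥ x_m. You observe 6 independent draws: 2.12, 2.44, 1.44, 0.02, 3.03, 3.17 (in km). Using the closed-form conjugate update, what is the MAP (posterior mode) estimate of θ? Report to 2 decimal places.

6.40

A Pareto(scale x_m, shape k) prior on the upper bound θ of Uniform(0, θ) is conjugate: posterior is Pareto(max(x_m, max xᵢ), k + n).
Sample maximum = 3.17; prior scale x_m = 6.4 → posterior scale = max = 6.40.
Posterior shape = 3.1 + 6 = 9.1.
The Pareto density is decreasing on [x_m, ∞), so the mode is x_m = 6.40.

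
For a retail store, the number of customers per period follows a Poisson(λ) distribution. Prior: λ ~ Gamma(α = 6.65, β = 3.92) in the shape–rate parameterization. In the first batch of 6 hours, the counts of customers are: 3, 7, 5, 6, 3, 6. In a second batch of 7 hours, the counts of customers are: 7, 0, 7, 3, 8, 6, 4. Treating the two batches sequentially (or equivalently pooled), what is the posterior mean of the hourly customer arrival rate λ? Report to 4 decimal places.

4.2346

With a Gamma(shape α, rate β) prior, the Poisson likelihood is conjugate: the posterior is Gamma(α + ΣXᵢ, β + n).
Batch 1: sum of counts S = 30 over n = 6 hours.
After batch 1: Gamma(α+S, β+n) = Gamma(6.65+30, 3.92+6) = Gamma(36.65, 9.92).
Batch 2: sum of counts S = 35 over n = 7 hours.
After batch 2: Gamma(α+S, β+n) = Gamma(36.65+35, 9.92+7) = Gamma(71.65, 16.92).
Posterior mean = α/β = 71.65/16.92 = 4.2346.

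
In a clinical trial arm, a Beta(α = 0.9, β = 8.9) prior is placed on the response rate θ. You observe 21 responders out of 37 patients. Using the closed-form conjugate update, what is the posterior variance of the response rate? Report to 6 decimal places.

The Beta prior is conjugate to a Binomial/Bernoulli likelihood; the update adds successes to α and failures to β.
Posterior: Beta(α+k, β+n−k) = Beta(0.9+21, 8.9+16) = Beta(21.9, 24.9).
Var = αβ/((α+β)²(α+β+1)) = 21.9·24.9/(46.8²·47.8) = 0.005209.

0.005209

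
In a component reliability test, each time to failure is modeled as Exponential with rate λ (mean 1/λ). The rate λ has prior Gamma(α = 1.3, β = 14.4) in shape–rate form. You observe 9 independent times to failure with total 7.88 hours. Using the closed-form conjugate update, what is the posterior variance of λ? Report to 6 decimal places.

0.020749

With a Gamma(shape α, rate β) prior on the exponential rate λ, the posterior after n observations with total T = Σxᵢ is Gamma(α+n, β+T).
Posterior: Gamma(1.3+9, 14.4+7.88) = Gamma(10.3, 22.28).
Var = α/β² = 0.020749.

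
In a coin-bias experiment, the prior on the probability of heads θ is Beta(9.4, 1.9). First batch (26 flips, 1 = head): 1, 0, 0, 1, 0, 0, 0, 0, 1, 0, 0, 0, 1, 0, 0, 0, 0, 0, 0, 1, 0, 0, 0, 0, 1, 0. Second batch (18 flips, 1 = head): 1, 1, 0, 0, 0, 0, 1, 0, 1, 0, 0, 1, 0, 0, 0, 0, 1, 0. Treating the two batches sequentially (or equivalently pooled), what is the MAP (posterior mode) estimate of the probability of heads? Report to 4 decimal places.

0.3827

The Beta prior is conjugate to a Binomial/Bernoulli likelihood; the update adds successes to α and failures to β.
After batch 1: Beta(9.4+6, 1.9+20) = Beta(15.4, 21.9).
After batch 2: Beta(15.4+6, 21.9+12) = Beta(21.4, 33.9).
Mode of Beta(a,b) for a,b>1 is (a−1)/(a+b−2) = 20.4/53.3 = 0.3827.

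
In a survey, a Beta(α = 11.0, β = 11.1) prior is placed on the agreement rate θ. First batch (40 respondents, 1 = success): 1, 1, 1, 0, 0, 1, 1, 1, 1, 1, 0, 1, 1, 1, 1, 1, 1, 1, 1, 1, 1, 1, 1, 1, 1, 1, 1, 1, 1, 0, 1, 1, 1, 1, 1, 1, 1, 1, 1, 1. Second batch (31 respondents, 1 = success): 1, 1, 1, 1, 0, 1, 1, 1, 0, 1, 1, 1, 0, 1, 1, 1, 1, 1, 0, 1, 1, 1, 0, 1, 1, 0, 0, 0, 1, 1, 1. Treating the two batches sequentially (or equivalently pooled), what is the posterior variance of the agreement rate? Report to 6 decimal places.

0.001983

The Beta prior is conjugate to a Binomial/Bernoulli likelihood; the update adds successes to α and failures to β.
After batch 1: Beta(11.0+36, 11.1+4) = Beta(47.0, 15.1).
After batch 2: Beta(47.0+23, 15.1+8) = Beta(70.0, 23.1).
Var = αβ/((α+β)²(α+β+1)) = 70.0·23.1/(93.1²·94.1) = 0.001983.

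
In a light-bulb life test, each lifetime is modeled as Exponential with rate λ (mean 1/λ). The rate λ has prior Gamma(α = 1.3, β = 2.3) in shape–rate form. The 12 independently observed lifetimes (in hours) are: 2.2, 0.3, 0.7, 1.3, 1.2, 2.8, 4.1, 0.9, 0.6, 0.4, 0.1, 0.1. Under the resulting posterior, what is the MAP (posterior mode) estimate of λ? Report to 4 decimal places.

With a Gamma(shape α, rate β) prior on the exponential rate λ, the posterior after n observations with total T = Σxᵢ is Gamma(α+n, β+T).
Sum of observations T = 14.7 hours; n = 12.
Posterior: Gamma(1.3+12, 2.3+14.7) = Gamma(13.3, 17.0).
Mode = (α−1)/β = 0.7235.

0.7235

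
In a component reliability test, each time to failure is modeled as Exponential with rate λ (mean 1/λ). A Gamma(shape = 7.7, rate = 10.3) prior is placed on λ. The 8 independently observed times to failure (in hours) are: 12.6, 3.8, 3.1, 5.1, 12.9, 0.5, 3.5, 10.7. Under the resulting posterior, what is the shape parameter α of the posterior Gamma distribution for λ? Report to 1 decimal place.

15.7

With a Gamma(shape α, rate β) prior on the exponential rate λ, the posterior after n observations with total T = Σxᵢ is Gamma(α+n, β+T).
Sum of observations T = 52.2 hours; n = 8.
Posterior: Gamma(7.7+8, 10.3+52.2) = Gamma(15.7, 62.5).
Posterior α = 15.7.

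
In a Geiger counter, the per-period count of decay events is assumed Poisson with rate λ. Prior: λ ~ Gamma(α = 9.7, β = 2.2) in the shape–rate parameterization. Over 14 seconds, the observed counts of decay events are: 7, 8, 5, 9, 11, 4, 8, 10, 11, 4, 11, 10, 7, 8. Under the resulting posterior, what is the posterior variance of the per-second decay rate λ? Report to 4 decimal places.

0.4675

With a Gamma(shape α, rate β) prior, the Poisson likelihood is conjugate: the posterior is Gamma(α + ΣXᵢ, β + n).
Sum of counts S = 113 over n = 14 seconds.
Posterior: Gamma(α+S, β+n) = Gamma(9.7+113, 2.2+14) = Gamma(122.7, 16.2).
Var = α/β² = 122.7/16.2² = 0.4675.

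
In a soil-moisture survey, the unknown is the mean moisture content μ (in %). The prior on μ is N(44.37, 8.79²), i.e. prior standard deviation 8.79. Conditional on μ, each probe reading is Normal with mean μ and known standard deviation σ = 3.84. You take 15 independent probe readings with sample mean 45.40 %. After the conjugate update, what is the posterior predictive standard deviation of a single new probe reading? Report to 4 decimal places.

For Normal data with known variance σ², a Normal(μ₀, σ₀²) prior on μ is conjugate. Posterior precision = 1/σ₀² + n/σ²; posterior mean is the precision-weighted average of μ₀ and x̄.
σ₀² = 8.79² = 77.2641, σ² = 3.84² = 14.7456; σ² + n·σ₀² = 14.7456 + 15·77.2641 = 1173.7071.
Posterior precision = 1/σ₀² + n/σ² = 1/77.2641 + 15/14.7456 = (σ² + n·σ₀²)/(σ₀²σ²) = 1173.7071/(77.2641·14.7456); posterior variance σₙ² = σ₀²σ²/(σ² + n·σ₀²) = 77.2641·14.7456/1173.7071 = 0.970690.
Predictive variance for one new observation = σₙ² + σ² = 77.2641·14.7456/1173.7071 + 14.7456 = σ²·(σ₀² + 1173.7071)/1173.7071 = 14.7456·1250.9712/1173.7071 = 15.716290; SD = √(14.7456·1250.9712/1173.7071) = 3.9644.

3.9644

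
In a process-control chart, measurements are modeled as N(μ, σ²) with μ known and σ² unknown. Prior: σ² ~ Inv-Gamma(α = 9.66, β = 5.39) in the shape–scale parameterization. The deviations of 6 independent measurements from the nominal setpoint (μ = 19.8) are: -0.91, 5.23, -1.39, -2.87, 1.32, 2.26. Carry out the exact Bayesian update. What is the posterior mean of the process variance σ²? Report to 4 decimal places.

With known mean μ and an Inverse-Gamma(α, β) prior on σ², the Normal likelihood is conjugate: posterior is Inv-Gamma(α + n/2, β + Σ(xᵢ−μ)²/2).
Σ(xᵢ−μ)² = (-0.91)² + (5.23)² + (-1.39)² + (-2.87)² + (1.32)² + (2.26)² = 45.2000.
Posterior: Inv-Gamma(9.66 + 6/2, 5.39 + 45.2000/2) = Inv-Gamma(12.66, 27.99000).
E[σ²|data] = β/(α−1) = 27.99000/11.66 = 2.4005.

2.4005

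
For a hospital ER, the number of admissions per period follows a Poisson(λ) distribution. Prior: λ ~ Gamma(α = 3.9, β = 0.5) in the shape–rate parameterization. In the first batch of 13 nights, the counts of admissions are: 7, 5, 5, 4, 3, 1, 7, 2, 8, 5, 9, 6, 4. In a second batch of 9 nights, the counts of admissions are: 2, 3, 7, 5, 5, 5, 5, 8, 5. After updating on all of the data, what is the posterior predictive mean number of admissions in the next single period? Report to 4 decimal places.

5.1067

With a Gamma(shape α, rate β) prior, the Poisson likelihood is conjugate: the posterior is Gamma(α + ΣXᵢ, β + n).
Batch 1: sum of counts S = 66 over n = 13 nights.
After batch 1: Gamma(α+S, β+n) = Gamma(3.9+66, 0.5+13) = Gamma(69.9, 13.5).
Batch 2: sum of counts S = 45 over n = 9 nights.
After batch 2: Gamma(α+S, β+n) = Gamma(69.9+45, 13.5+9) = Gamma(114.9, 22.5).
The predictive distribution for one future period is NegBinom with mean α/β = 5.1067.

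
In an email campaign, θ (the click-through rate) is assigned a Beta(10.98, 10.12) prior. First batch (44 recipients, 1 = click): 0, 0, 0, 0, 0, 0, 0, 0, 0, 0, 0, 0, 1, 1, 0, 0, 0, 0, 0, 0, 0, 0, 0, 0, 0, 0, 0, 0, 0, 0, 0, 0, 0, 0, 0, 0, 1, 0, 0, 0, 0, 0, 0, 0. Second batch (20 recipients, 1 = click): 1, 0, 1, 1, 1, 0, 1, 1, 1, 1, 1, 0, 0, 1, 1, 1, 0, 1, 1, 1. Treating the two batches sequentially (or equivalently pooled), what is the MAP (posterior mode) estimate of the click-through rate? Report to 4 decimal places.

The Beta prior is conjugate to a Binomial/Bernoulli likelihood; the update adds successes to α and failures to β.
After batch 1: Beta(10.98+3, 10.12+41) = Beta(13.98, 51.12).
After batch 2: Beta(13.98+15, 51.12+5) = Beta(28.98, 56.12).
Mode of Beta(a,b) for a,b>1 is (a−1)/(a+b−2) = 27.98/83.10 = 0.3367.

0.3367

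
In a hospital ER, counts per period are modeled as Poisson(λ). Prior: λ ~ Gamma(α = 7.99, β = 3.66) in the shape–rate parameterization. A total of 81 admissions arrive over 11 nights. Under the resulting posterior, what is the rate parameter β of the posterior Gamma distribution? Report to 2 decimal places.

14.66

With a Gamma(shape α, rate β) prior, the Poisson likelihood is conjugate: the posterior is Gamma(α + ΣXᵢ, β + n).
Posterior: Gamma(α+S, β+n) = Gamma(7.99+81, 3.66+11) = Gamma(88.99, 14.66).
Posterior β = 14.66.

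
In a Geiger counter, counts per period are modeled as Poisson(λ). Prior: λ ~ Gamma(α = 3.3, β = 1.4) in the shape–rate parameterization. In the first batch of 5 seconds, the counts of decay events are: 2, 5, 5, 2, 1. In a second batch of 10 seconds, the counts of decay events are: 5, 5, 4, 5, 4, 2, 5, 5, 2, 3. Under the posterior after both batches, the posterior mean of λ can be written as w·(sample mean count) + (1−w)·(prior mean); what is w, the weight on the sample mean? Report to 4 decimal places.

With a Gamma(shape α, rate β) prior, the Poisson likelihood is conjugate: the posterior is Gamma(α + ΣXᵢ, β + n).
Total number of seconds: n = 5 + 10 = 15.
Posterior mean = (α₀+S)/(β₀+n) = [n/(β₀+n)]·(S/n) + [β₀/(β₀+n)]·(α₀/β₀), so only n and β₀ enter the weight.
Weight on data w = n/(β₀+n) = 15/(1.4+15) = 15/16.4 = 0.9146.

0.9146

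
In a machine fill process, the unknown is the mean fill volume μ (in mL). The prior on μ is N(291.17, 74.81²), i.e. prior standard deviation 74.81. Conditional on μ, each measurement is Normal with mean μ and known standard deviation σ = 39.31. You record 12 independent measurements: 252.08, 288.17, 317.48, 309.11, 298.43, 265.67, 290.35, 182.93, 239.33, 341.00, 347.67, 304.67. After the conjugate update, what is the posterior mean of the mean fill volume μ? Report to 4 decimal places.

For Normal data with known variance σ², a Normal(μ₀, σ₀²) prior on μ is conjugate. Posterior precision = 1/σ₀² + n/σ²; posterior mean is the precision-weighted average of μ₀ and x̄.
Σxᵢ = 252.08 + 288.17 + 317.48 + 309.11 + 298.43 + 265.67 + 290.35 + 182.93 + 239.33 + 341.00 + 347.67 + 304.67 = 3436.89, so n·x̄ = 3436.89.
σ₀² = 74.81² = 5596.5361, σ² = 39.31² = 1545.2761; σ² + n·σ₀² = 1545.2761 + 12·5596.5361 = 68703.7093.
Posterior mean = (μ₀/σ₀² + n·x̄/σ²)/(1/σ₀² + n/σ²) = (σ²·μ₀ + σ₀²·n·x̄)/(σ² + n·σ₀²) = (1545.2761·291.17 + 5596.5361·3436.89)/68703.7093 = 19684616.998766/68703.7093 = 286.5146.

286.5146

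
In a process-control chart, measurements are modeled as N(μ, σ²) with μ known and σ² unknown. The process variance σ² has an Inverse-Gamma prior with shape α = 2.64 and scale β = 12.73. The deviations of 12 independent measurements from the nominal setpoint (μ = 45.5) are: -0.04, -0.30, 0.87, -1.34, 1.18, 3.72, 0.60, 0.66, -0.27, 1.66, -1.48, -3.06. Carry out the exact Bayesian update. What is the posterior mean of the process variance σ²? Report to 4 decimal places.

3.8294

With known mean μ and an Inverse-Gamma(α, β) prior on σ², the Normal likelihood is conjugate: posterior is Inv-Gamma(α + n/2, β + Σ(xᵢ−μ)²/2).
Σ(xᵢ−μ)² = (-0.04)² + (-0.30)² + (0.87)² + (-1.34)² + (1.18)² + (3.72)² + (0.60)² + (0.66)² + (-0.27)² + (1.66)² + (-1.48)² + (-3.06)² = 33.0530.
Posterior: Inv-Gamma(2.64 + 12/2, 12.73 + 33.0530/2) = Inv-Gamma(8.64, 29.25650).
E[σ²|data] = β/(α−1) = 29.25650/7.64 = 3.8294.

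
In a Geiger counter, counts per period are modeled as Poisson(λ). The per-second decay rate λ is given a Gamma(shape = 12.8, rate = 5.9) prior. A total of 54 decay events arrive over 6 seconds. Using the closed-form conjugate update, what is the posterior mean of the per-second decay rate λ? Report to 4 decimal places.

With a Gamma(shape α, rate β) prior, the Poisson likelihood is conjugate: the posterior is Gamma(α + ΣXᵢ, β + n).
Posterior: Gamma(α+S, β+n) = Gamma(12.8+54, 5.9+6) = Gamma(66.8, 11.9).
Posterior mean = α/β = 66.8/11.9 = 5.6134.

5.6134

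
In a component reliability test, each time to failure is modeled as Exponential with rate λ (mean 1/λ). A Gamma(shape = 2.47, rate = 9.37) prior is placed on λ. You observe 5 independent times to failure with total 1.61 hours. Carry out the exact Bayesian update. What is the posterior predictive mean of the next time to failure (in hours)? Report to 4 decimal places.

1.6971

With a Gamma(shape α, rate β) prior on the exponential rate λ, the posterior after n observations with total T = Σxᵢ is Gamma(α+n, β+T).
Posterior: Gamma(2.47+5, 9.37+1.61) = Gamma(7.47, 10.98).
The predictive distribution for the next observation is Lomax; its mean is β/(α−1) = 10.98/6.47 = 1.6971.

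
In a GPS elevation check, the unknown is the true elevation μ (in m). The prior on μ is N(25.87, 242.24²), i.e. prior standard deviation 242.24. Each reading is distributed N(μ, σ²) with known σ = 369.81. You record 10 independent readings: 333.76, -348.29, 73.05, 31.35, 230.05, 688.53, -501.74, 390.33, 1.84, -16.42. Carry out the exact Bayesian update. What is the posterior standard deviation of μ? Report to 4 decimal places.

105.3142

For Normal data with known variance σ², a Normal(μ₀, σ₀²) prior on μ is conjugate. Posterior precision = 1/σ₀² + n/σ²; posterior mean is the precision-weighted average of μ₀ and x̄.
σ₀² = 242.24² = 58680.2176, σ² = 369.81² = 136759.4361; σ² + n·σ₀² = 136759.4361 + 10·58680.2176 = 723561.6121.
Posterior precision = 1/σ₀² + n/σ² = 1/58680.2176 + 10/136759.4361 = (σ² + n·σ₀²)/(σ₀²σ²) = 723561.6121/(58680.2176·136759.4361); posterior variance σₙ² = σ₀²σ²/(σ² + n·σ₀²) = 58680.2176·136759.4361/723561.6121 = 11091.071355.
Posterior SD = √σₙ² = √(58680.2176·136759.4361/723561.6121) = 105.3142.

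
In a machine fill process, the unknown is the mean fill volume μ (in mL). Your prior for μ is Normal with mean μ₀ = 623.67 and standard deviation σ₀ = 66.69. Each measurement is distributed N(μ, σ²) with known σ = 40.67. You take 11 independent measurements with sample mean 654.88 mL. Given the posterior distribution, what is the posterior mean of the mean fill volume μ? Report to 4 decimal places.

653.8593

For Normal data with known variance σ², a Normal(μ₀, σ₀²) prior on μ is conjugate. Posterior precision = 1/σ₀² + n/σ²; posterior mean is the precision-weighted average of μ₀ and x̄.
n·x̄ = 11·654.88 = 7203.68.
σ₀² = 66.69² = 4447.5561, σ² = 40.67² = 1654.0489; σ² + n·σ₀² = 1654.0489 + 11·4447.5561 = 50577.166.
Posterior mean = (μ₀/σ₀² + n·x̄/σ²)/(1/σ₀² + n/σ²) = (σ²·μ₀ + σ₀²·n·x̄)/(σ² + n·σ₀²) = (1654.0489·623.67 + 4447.5561·7203.68)/50577.166 = 33070351.603911/50577.166 = 653.8593.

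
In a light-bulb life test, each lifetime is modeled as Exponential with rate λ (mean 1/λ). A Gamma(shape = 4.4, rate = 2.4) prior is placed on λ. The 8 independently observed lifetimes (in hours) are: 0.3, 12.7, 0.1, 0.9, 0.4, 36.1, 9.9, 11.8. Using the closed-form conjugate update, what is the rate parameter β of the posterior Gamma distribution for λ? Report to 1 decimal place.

74.6

With a Gamma(shape α, rate β) prior on the exponential rate λ, the posterior after n observations with total T = Σxᵢ is Gamma(α+n, β+T).
Sum of observations T = 72.2 hours; n = 8.
Posterior: Gamma(4.4+8, 2.4+72.2) = Gamma(12.4, 74.6).
Posterior β = 74.6.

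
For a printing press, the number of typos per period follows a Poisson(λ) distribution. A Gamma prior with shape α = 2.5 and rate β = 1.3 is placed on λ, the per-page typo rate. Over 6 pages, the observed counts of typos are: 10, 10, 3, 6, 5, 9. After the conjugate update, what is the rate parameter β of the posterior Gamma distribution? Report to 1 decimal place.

7.3

With a Gamma(shape α, rate β) prior, the Poisson likelihood is conjugate: the posterior is Gamma(α + ΣXᵢ, β + n).
Sum of counts S = 43 over n = 6 pages.
Posterior: Gamma(α+S, β+n) = Gamma(2.5+43, 1.3+6) = Gamma(45.5, 7.3).
Posterior β = 7.3.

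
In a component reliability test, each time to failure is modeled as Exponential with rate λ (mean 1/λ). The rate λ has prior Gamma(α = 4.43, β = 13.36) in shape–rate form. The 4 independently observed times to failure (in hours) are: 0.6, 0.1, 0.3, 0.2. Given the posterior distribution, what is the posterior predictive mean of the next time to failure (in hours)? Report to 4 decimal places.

With a Gamma(shape α, rate β) prior on the exponential rate λ, the posterior after n observations with total T = Σxᵢ is Gamma(α+n, β+T).
Sum of observations T = 1.2 hours; n = 4.
Posterior: Gamma(4.43+4, 13.36+1.2) = Gamma(8.43, 14.56).
The predictive distribution for the next observation is Lomax; its mean is β/(α−1) = 14.56/7.43 = 1.9596.

1.9596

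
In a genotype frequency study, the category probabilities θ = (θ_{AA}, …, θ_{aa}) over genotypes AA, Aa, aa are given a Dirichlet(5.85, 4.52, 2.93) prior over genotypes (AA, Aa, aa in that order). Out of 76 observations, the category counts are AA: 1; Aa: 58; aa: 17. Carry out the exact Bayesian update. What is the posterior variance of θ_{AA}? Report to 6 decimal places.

0.000784

The Dirichlet prior is conjugate to the Multinomial likelihood: each posterior αⱼ = prior αⱼ + observed count nⱼ.
Posterior concentration: (6.85, 62.52, 19.93), total = 89.30.
Var[θ_j] = α_j(Σα−α_j)/((Σα)²(Σα+1)) = 6.85·82.45/(89.30²·90.30) = 0.000784.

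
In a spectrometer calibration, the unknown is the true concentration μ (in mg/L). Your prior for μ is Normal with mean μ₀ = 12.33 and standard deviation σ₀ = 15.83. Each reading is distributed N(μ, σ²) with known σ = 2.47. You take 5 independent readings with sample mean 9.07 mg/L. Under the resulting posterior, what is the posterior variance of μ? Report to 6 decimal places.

1.214267

For Normal data with known variance σ², a Normal(μ₀, σ₀²) prior on μ is conjugate. Posterior precision = 1/σ₀² + n/σ²; posterior mean is the precision-weighted average of μ₀ and x̄.
σ₀² = 15.83² = 250.5889, σ² = 2.47² = 6.1009; σ² + n·σ₀² = 6.1009 + 5·250.5889 = 1259.0454.
Posterior precision = 1/σ₀² + n/σ² = 1/250.5889 + 5/6.1009 = (σ² + n·σ₀²)/(σ₀²σ²) = 1259.0454/(250.5889·6.1009); posterior variance σₙ² = σ₀²σ²/(σ² + n·σ₀²) = 250.5889·6.1009/1259.0454 = 1.214267.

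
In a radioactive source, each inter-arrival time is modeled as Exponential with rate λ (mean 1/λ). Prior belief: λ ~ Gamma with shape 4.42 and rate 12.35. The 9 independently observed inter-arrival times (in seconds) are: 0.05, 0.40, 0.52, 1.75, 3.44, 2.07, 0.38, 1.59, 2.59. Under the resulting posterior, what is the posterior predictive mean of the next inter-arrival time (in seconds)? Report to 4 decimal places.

2.0242

With a Gamma(shape α, rate β) prior on the exponential rate λ, the posterior after n observations with total T = Σxᵢ is Gamma(α+n, β+T).
Sum of observations T = 12.79 seconds; n = 9.
Posterior: Gamma(4.42+9, 12.35+12.79) = Gamma(13.42, 25.14).
The predictive distribution for the next observation is Lomax; its mean is β/(α−1) = 25.14/12.42 = 2.0242.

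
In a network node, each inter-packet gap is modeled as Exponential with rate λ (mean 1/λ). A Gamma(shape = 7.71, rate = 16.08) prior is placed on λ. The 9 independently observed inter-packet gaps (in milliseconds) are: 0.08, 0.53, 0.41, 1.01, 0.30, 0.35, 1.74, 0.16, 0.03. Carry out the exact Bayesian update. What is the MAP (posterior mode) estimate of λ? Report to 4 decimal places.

With a Gamma(shape α, rate β) prior on the exponential rate λ, the posterior after n observations with total T = Σxᵢ is Gamma(α+n, β+T).
Sum of observations T = 4.61 milliseconds; n = 9.
Posterior: Gamma(7.71+9, 16.08+4.61) = Gamma(16.71, 20.69).
Mode = (α−1)/β = 0.7593.

0.7593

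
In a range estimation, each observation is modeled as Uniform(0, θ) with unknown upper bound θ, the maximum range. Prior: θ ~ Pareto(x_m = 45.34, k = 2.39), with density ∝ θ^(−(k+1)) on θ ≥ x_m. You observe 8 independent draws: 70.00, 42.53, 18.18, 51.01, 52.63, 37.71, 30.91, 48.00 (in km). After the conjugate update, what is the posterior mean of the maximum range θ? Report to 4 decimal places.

77.4547

A Pareto(scale x_m, shape k) prior on the upper bound θ of Uniform(0, θ) is conjugate: posterior is Pareto(max(x_m, max xᵢ), k + n).
Sample maximum = 70.00; prior scale x_m = 45.34 → posterior scale = max = 70.00.
Posterior shape = 2.39 + 8 = 10.39.
E[θ|data] = k·x_m/(k−1) = 10.39·70.00/9.39 = 77.4547.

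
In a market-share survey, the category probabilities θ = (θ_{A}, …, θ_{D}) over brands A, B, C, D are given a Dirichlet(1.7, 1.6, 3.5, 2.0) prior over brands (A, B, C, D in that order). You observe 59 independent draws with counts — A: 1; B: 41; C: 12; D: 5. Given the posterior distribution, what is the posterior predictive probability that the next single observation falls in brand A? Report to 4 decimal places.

0.0398

The Dirichlet prior is conjugate to the Multinomial likelihood: each posterior αⱼ = prior αⱼ + observed count nⱼ.
Posterior concentration: (2.7, 42.6, 15.5, 7.0), total = 67.8.
P(next = A | data) = α_{A}/Σα = 0.0398.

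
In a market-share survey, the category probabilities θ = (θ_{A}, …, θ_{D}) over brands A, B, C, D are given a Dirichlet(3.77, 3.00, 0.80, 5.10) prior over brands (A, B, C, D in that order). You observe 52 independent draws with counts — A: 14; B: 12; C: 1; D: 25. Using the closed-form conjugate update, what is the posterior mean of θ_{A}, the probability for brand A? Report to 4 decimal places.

The Dirichlet prior is conjugate to the Multinomial likelihood: each posterior αⱼ = prior αⱼ + observed count nⱼ.
Posterior concentration: (17.77, 15.00, 1.80, 30.10), total = 64.67.
E[θ_{A}|data] = α_{A}/Σα = 17.77/64.67 = 0.2748.

0.2748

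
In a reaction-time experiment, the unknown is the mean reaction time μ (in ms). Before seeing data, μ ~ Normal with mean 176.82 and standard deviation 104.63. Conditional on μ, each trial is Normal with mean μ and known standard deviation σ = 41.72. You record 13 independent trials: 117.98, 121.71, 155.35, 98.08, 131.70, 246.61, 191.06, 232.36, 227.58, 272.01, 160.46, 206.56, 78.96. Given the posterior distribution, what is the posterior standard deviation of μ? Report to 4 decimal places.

11.5009

For Normal data with known variance σ², a Normal(μ₀, σ₀²) prior on μ is conjugate. Posterior precision = 1/σ₀² + n/σ²; posterior mean is the precision-weighted average of μ₀ and x̄.
σ₀² = 104.63² = 10947.4369, σ² = 41.72² = 1740.5584; σ² + n·σ₀² = 1740.5584 + 13·10947.4369 = 144057.2381.
Posterior precision = 1/σ₀² + n/σ² = 1/10947.4369 + 13/1740.5584 = (σ² + n·σ₀²)/(σ₀²σ²) = 144057.2381/(10947.4369·1740.5584); posterior variance σₙ² = σ₀²σ²/(σ² + n·σ₀²) = 10947.4369·1740.5584/144057.2381 = 132.271405.
Posterior SD = √σₙ² = √(10947.4369·1740.5584/144057.2381) = 11.5009.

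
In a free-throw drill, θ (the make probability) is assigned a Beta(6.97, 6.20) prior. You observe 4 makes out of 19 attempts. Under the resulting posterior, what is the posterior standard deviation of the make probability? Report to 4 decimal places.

0.0823

The Beta prior is conjugate to a Binomial/Bernoulli likelihood; the update adds successes to α and failures to β.
Posterior: Beta(α+k, β+n−k) = Beta(6.97+4, 6.20+15) = Beta(10.97, 21.20).
Var = αβ/((α+β)²(α+β+1)) = 10.97·21.20/(32.17²·33.17) = 0.00677478; SD = √0.00677478 = 0.0823.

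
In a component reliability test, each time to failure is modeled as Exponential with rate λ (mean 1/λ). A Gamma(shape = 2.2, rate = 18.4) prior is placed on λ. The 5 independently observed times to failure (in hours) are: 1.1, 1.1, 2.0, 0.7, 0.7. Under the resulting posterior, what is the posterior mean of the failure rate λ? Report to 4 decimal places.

With a Gamma(shape α, rate β) prior on the exponential rate λ, the posterior after n observations with total T = Σxᵢ is Gamma(α+n, β+T).
Sum of observations T = 5.6 hours; n = 5.
Posterior: Gamma(2.2+5, 18.4+5.6) = Gamma(7.2, 24.0).
Posterior mean of λ = α/β = 7.2/24.0 = 0.3000.

0.3000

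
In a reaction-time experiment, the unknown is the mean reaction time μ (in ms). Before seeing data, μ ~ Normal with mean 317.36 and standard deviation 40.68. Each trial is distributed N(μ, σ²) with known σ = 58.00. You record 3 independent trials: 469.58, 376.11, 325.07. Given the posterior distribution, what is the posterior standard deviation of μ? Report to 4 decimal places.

For Normal data with known variance σ², a Normal(μ₀, σ₀²) prior on μ is conjugate. Posterior precision = 1/σ₀² + n/σ²; posterior mean is the precision-weighted average of μ₀ and x̄.
σ₀² = 40.68² = 1654.8624, σ² = 58.00² = 3364; σ² + n·σ₀² = 3364 + 3·1654.8624 = 8328.5872.
Posterior precision = 1/σ₀² + n/σ² = 1/1654.8624 + 3/3364 = (σ² + n·σ₀²)/(σ₀²σ²) = 8328.5872/(1654.8624·3364); posterior variance σₙ² = σ₀²σ²/(σ² + n·σ₀²) = 1654.8624·3364/8328.5872 = 668.415540.
Posterior SD = √σₙ² = √(1654.8624·3364/8328.5872) = 25.8537.

25.8537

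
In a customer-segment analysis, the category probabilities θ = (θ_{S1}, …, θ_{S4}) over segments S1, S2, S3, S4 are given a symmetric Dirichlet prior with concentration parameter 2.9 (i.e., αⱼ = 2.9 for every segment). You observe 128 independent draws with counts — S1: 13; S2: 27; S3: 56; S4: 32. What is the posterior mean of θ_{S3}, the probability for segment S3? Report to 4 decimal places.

The Dirichlet prior is conjugate to the Multinomial likelihood: each posterior αⱼ = prior αⱼ + observed count nⱼ.
Posterior concentration: (15.9, 29.9, 58.9, 34.9), total = 139.6.
E[θ_{S3}|data] = α_{S3}/Σα = 58.9/139.6 = 0.4219.

0.4219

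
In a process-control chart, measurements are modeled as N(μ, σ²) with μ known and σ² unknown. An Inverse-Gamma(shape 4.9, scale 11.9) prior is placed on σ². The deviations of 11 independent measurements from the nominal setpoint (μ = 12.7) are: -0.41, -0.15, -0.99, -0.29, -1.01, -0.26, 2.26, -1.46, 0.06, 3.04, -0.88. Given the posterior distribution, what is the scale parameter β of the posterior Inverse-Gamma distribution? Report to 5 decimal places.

With known mean μ and an Inverse-Gamma(α, β) prior on σ², the Normal likelihood is conjugate: posterior is Inv-Gamma(α + n/2, β + Σ(xᵢ−μ)²/2).
Σ(xᵢ−μ)² = (-0.41)² + (-0.15)² + (-0.99)² + (-0.29)² + (-1.01)² + (-0.26)² + (2.26)² + (-1.46)² + (0.06)² + (3.04)² + (-0.88)² = 19.6013.
Posterior: Inv-Gamma(4.9 + 11/2, 11.9 + 19.6013/2) = Inv-Gamma(10.40, 21.70065).
Posterior β = 21.70065.

21.70065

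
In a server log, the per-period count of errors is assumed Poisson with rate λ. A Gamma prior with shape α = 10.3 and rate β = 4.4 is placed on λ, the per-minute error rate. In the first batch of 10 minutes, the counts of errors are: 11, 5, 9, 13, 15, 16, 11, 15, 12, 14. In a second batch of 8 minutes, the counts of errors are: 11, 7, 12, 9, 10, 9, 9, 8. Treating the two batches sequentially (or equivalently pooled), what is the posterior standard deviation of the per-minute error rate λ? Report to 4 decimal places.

0.6412

With a Gamma(shape α, rate β) prior, the Poisson likelihood is conjugate: the posterior is Gamma(α + ΣXᵢ, β + n).
Batch 1: sum of counts S = 121 over n = 10 minutes.
After batch 1: Gamma(α+S, β+n) = Gamma(10.3+121, 4.4+10) = Gamma(131.3, 14.4).
Batch 2: sum of counts S = 75 over n = 8 minutes.
After batch 2: Gamma(α+S, β+n) = Gamma(131.3+75, 14.4+8) = Gamma(206.3, 22.4).
SD = √α/β = √206.3/22.4 = 0.6412.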